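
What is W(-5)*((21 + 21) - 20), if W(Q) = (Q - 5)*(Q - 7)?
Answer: 2640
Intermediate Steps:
W(Q) = (-7 + Q)*(-5 + Q) (W(Q) = (-5 + Q)*(-7 + Q) = (-7 + Q)*(-5 + Q))
W(-5)*((21 + 21) - 20) = (35 + (-5)**2 - 12*(-5))*((21 + 21) - 20) = (35 + 25 + 60)*(42 - 20) = 120*22 = 2640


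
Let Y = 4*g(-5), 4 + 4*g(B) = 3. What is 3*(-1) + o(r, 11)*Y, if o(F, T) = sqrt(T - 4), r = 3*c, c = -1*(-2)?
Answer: -3 - sqrt(7) ≈ -5.6458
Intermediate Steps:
c = 2
g(B) = -1/4 (g(B) = -1 + (1/4)*3 = -1 + 3/4 = -1/4)
r = 6 (r = 3*2 = 6)
Y = -1 (Y = 4*(-1/4) = -1)
o(F, T) = sqrt(-4 + T)
3*(-1) + o(r, 11)*Y = 3*(-1) + sqrt(-4 + 11)*(-1) = -3 + sqrt(7)*(-1) = -3 - sqrt(7)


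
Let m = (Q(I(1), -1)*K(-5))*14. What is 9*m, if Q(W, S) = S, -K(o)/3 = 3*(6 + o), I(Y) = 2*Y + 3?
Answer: 1134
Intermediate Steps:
I(Y) = 3 + 2*Y
K(o) = -54 - 9*o (K(o) = -9*(6 + o) = -3*(18 + 3*o) = -54 - 9*o)
m = 126 (m = -(-54 - 9*(-5))*14 = -(-54 + 45)*14 = -1*(-9)*14 = 9*14 = 126)
9*m = 9*126 = 1134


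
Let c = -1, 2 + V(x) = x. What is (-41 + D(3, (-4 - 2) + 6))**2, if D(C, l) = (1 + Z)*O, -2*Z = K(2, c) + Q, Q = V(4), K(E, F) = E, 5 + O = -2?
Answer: 1156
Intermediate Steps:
O = -7 (O = -5 - 2 = -7)
V(x) = -2 + x
Q = 2 (Q = -2 + 4 = 2)
Z = -2 (Z = -(2 + 2)/2 = -1/2*4 = -2)
D(C, l) = 7 (D(C, l) = (1 - 2)*(-7) = -1*(-7) = 7)
(-41 + D(3, (-4 - 2) + 6))**2 = (-41 + 7)**2 = (-34)**2 = 1156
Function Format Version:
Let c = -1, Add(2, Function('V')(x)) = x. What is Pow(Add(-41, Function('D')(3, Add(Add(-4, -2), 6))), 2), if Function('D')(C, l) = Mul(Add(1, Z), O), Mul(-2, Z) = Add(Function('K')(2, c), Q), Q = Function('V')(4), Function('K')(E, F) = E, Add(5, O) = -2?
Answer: 1156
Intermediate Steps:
O = -7 (O = Add(-5, -2) = -7)
Function('V')(x) = Add(-2, x)
Q = 2 (Q = Add(-2, 4) = 2)
Z = -2 (Z = Mul(Rational(-1, 2), Add(2, 2)) = Mul(Rational(-1, 2), 4) = -2)
Function('D')(C, l) = 7 (Function('D')(C, l) = Mul(Add(1, -2), -7) = Mul(-1, -7) = 7)
Pow(Add(-41, Function('D')(3, Add(Add(-4, -2), 6))), 2) = Pow(Add(-41, 7), 2) = Pow(-34, 2) = 1156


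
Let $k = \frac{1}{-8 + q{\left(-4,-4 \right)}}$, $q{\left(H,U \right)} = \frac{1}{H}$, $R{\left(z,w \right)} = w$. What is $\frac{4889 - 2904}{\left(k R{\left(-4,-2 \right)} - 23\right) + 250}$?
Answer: $\frac{65505}{7499} \approx 8.7352$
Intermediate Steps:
$k = - \frac{4}{33}$ ($k = \frac{1}{-8 + \frac{1}{-4}} = \frac{1}{-8 - \frac{1}{4}} = \frac{1}{- \frac{33}{4}} = - \frac{4}{33} \approx -0.12121$)
$\frac{4889 - 2904}{\left(k R{\left(-4,-2 \right)} - 23\right) + 250} = \frac{4889 - 2904}{\left(\left(- \frac{4}{33}\right) \left(-2\right) - 23\right) + 250} = \frac{1985}{\left(\frac{8}{33} - 23\right) + 250} = \frac{1985}{- \frac{751}{33} + 250} = \frac{1985}{\frac{7499}{33}} = 1985 \cdot \frac{33}{7499} = \frac{65505}{7499}$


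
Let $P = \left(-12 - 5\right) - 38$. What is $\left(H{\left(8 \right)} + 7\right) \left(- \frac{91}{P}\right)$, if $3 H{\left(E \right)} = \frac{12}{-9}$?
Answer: $\frac{5369}{495} \approx 10.846$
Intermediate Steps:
$P = -55$ ($P = -17 - 38 = -55$)
$H{\left(E \right)} = - \frac{4}{9}$ ($H{\left(E \right)} = \frac{12 \frac{1}{-9}}{3} = \frac{12 \left(- \frac{1}{9}\right)}{3} = \frac{1}{3} \left(- \frac{4}{3}\right) = - \frac{4}{9}$)
$\left(H{\left(8 \right)} + 7\right) \left(- \frac{91}{P}\right) = \left(- \frac{4}{9} + 7\right) \left(- \frac{91}{-55}\right) = \frac{59 \left(\left(-91\right) \left(- \frac{1}{55}\right)\right)}{9} = \frac{59}{9} \cdot \frac{91}{55} = \frac{5369}{495}$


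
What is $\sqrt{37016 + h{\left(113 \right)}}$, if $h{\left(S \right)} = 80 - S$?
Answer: $\sqrt{36983} \approx 192.31$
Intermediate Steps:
$\sqrt{37016 + h{\left(113 \right)}} = \sqrt{37016 + \left(80 - 113\right)} = \sqrt{37016 - 33} = \sqrt{36983}$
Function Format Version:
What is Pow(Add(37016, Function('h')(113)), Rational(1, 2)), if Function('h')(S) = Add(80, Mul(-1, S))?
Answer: Pow(36983, Rational(1, 2)) ≈ 192.31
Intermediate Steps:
Pow(Add(37016, Function('h')(113)), Rational(1, 2)) = Pow(Add(37016, Add(80, Mul(-1, 113))), Rational(1, 2)) = Pow(Add(37016, Add(80, -113)), Rational(1, 2)) = Pow(Add(37016, -33), Rational(1, 2)) = Pow(36983, Rational(1, 2))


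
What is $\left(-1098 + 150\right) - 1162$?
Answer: $-2110$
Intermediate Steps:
$\left(-1098 + 150\right) - 1162 = -948 - 1162 = -2110$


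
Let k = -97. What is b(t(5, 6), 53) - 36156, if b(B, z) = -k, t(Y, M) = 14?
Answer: -36059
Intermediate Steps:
b(B, z) = 97 (b(B, z) = -1*(-97) = 97)
b(t(5, 6), 53) - 36156 = 97 - 36156 = -36059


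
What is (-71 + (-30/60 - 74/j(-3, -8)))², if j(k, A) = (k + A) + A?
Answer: 6599761/1444 ≈ 4570.5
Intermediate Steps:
j(k, A) = k + 2*A (j(k, A) = (A + k) + A = k + 2*A)
(-71 + (-30/60 - 74/j(-3, -8)))² = (-71 + (-30/60 - 74/(-3 + 2*(-8))))² = (-71 + (-30*1/60 - 74/(-3 - 16)))² = (-71 + (-½ - 74/(-19)))² = (-71 + (-½ - 74*(-1/19)))² = (-71 + (-½ + 74/19))² = (-71 + 129/38)² = (-2569/38)² = 6599761/1444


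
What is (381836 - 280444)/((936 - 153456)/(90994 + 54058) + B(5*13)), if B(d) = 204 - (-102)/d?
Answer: 59747644060/120516939 ≈ 495.76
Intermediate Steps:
B(d) = 204 + 102/d
(381836 - 280444)/((936 - 153456)/(90994 + 54058) + B(5*13)) = (381836 - 280444)/((936 - 153456)/(90994 + 54058) + (204 + 102/((5*13)))) = 101392/(-152520/145052 + (204 + 102/65)) = 101392/(-152520*1/145052 + (204 + 102*(1/65))) = 101392/(-38130/36263 + (204 + 102/65)) = 101392/(-38130/36263 + 13362/65) = 101392/(482067756/2357095) = 101392*(2357095/482067756) = 59747644060/120516939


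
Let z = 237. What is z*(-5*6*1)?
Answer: -7110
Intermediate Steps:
z*(-5*6*1) = 237*(-5*6*1) = 237*(-30*1) = 237*(-30) = -7110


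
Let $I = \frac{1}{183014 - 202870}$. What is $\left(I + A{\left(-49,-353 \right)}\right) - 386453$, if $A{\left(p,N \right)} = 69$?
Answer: $- \frac{7672040705}{19856} \approx -3.8638 \cdot 10^{5}$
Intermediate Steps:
$I = - \frac{1}{19856}$ ($I = \frac{1}{-19856} = - \frac{1}{19856} \approx -5.0363 \cdot 10^{-5}$)
$\left(I + A{\left(-49,-353 \right)}\right) - 386453 = \left(- \frac{1}{19856} + 69\right) - 386453 = \frac{1370063}{19856} - 386453 = - \frac{7672040705}{19856}$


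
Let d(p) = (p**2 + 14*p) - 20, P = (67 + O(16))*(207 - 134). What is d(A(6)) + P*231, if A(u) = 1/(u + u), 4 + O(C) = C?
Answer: 191830777/144 ≈ 1.3322e+6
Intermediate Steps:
O(C) = -4 + C
A(u) = 1/(2*u)
P = 5767 (P = (67 + (-4 + 16))*(207 - 134) = (67 + 12)*73 = 79*73 = 5767)
d(p) = -20 + p**2 + 14*p
d(A(6)) + P*231 = (-20 + ((1/2)/6)**2 + 14*((1/2)/6)) + 5767*231 = (-20 + ((1/2)*(1/6))**2 + 14*((1/2)*(1/6))) + 1332177 = (-20 + (1/12)**2 + 14*(1/12)) + 1332177 = (-20 + 1/144 + 7/6) + 1332177 = -2711/144 + 1332177 = 191830777/144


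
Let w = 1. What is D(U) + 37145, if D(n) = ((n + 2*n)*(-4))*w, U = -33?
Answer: 37541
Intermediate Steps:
D(n) = -12*n (D(n) = ((n + 2*n)*(-4))*1 = ((3*n)*(-4))*1 = -12*n*1 = -12*n)
D(U) + 37145 = -12*(-33) + 37145 = 396 + 37145 = 37541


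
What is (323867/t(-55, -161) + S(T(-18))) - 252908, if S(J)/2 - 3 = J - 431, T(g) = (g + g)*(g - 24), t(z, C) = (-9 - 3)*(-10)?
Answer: -29764933/120 ≈ -2.4804e+5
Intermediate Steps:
t(z, C) = 120 (t(z, C) = -12*(-10) = 120)
T(g) = 2*g*(-24 + g) (T(g) = (2*g)*(-24 + g) = 2*g*(-24 + g))
S(J) = -856 + 2*J (S(J) = 6 + 2*(J - 431) = 6 + 2*(-431 + J) = 6 + (-862 + 2*J) = -856 + 2*J)
(323867/t(-55, -161) + S(T(-18))) - 252908 = (323867/120 + (-856 + 2*(2*(-18)*(-24 - 18)))) - 252908 = (323867*(1/120) + (-856 + 2*(2*(-18)*(-42)))) - 252908 = (323867/120 + (-856 + 2*1512)) - 252908 = (323867/120 + (-856 + 3024)) - 252908 = (323867/120 + 2168) - 252908 = 584027/120 - 252908 = -29764933/120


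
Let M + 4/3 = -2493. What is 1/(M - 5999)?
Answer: -3/25480 ≈ -0.00011774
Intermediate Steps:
M = -7483/3 (M = -4/3 - 2493 = -7483/3 ≈ -2494.3)
1/(M - 5999) = 1/(-7483/3 - 5999) = 1/(-25480/3) = -3/25480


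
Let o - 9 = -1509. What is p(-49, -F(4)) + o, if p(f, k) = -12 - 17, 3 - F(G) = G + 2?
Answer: -1529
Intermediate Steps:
F(G) = 1 - G (F(G) = 3 - (G + 2) = 3 - (2 + G) = 3 + (-2 - G) = 1 - G)
o = -1500 (o = 9 - 1509 = -1500)
p(f, k) = -29
p(-49, -F(4)) + o = -29 - 1500 = -1529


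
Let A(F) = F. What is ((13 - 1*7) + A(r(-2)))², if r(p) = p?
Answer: 16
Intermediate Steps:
((13 - 1*7) + A(r(-2)))² = ((13 - 1*7) - 2)² = ((13 - 7) - 2)² = (6 - 2)² = 4² = 16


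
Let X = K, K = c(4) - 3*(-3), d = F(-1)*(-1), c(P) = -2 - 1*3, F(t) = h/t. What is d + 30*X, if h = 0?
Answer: 120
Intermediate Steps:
F(t) = 0 (F(t) = 0/t = 0)
c(P) = -5 (c(P) = -2 - 3 = -5)
d = 0 (d = 0*(-1) = 0)
K = 4 (K = -5 - 3*(-3) = -5 + 9 = 4)
X = 4
d + 30*X = 0 + 30*4 = 0 + 120 = 120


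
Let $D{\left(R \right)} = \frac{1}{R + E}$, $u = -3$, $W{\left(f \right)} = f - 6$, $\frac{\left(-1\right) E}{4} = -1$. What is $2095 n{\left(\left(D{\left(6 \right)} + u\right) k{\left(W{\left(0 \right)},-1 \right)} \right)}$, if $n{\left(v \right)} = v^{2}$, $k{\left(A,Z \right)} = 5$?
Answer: $\frac{1761895}{4} \approx 4.4047 \cdot 10^{5}$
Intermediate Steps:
$E = 4$ ($E = \left(-4\right) \left(-1\right) = 4$)
$W{\left(f \right)} = -6 + f$ ($W{\left(f \right)} = f - 6 = -6 + f$)
$D{\left(R \right)} = \frac{1}{4 + R}$ ($D{\left(R \right)} = \frac{1}{R + 4} = \frac{1}{4 + R}$)
$2095 n{\left(\left(D{\left(6 \right)} + u\right) k{\left(W{\left(0 \right)},-1 \right)} \right)} = 2095 \left(\left(\frac{1}{4 + 6} - 3\right) 5\right)^{2} = 2095 \left(\left(\frac{1}{10} - 3\right) 5\right)^{2} = 2095 \left(\left(- \frac{29}{10}\right) 5\right)^{2} = 2095 \left(- \frac{29}{2}\right)^{2} = 2095 \cdot \frac{841}{4} = \frac{1761895}{4}$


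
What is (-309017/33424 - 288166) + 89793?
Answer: -6630728169/33424 ≈ -1.9838e+5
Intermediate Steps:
(-309017/33424 - 288166) + 89793 = -9631969401/33424 + 89793 = -6630728169/33424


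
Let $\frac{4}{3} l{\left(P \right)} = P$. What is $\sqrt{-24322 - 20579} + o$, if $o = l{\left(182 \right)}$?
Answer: $\frac{273}{2} + 3 i \sqrt{4989} \approx 136.5 + 211.9 i$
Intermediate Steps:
$l{\left(P \right)} = \frac{3 P}{4}$
$o = \frac{273}{2}$ ($o = \frac{3}{4} \cdot 182 = \frac{273}{2} \approx 136.5$)
$\sqrt{-24322 - 20579} + o = \sqrt{-24322 - 20579} + \frac{273}{2} = \sqrt{-44901} + \frac{273}{2} = 3 i \sqrt{4989} + \frac{273}{2} = \frac{273}{2} + 3 i \sqrt{4989}$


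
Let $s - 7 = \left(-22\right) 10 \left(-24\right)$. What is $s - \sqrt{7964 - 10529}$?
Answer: $5287 - 3 i \sqrt{285} \approx 5287.0 - 50.646 i$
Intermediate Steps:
$s = 5287$ ($s = 7 + \left(-22\right) 10 \left(-24\right) = 7 - -5280 = 7 + 5280 = 5287$)
$s - \sqrt{7964 - 10529} = 5287 - \sqrt{7964 - 10529} = 5287 - \sqrt{-2565} = 5287 - 3 i \sqrt{285}$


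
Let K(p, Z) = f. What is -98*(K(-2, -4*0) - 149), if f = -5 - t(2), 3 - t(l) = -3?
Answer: 15680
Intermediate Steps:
t(l) = 6 (t(l) = 3 - 1*(-3) = 3 + 3 = 6)
f = -11 (f = -5 - 1*6 = -5 - 6 = -11)
K(p, Z) = -11
-98*(K(-2, -4*0) - 149) = -98*(-11 - 149) = -98*(-160) = 15680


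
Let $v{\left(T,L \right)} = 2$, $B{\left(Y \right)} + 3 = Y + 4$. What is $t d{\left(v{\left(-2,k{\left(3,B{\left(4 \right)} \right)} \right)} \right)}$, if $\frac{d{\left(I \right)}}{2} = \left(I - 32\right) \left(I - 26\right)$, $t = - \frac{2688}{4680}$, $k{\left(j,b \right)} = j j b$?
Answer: $- \frac{10752}{13} \approx -827.08$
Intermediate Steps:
$B{\left(Y \right)} = 1 + Y$ ($B{\left(Y \right)} = -3 + \left(Y + 4\right) = -3 + \left(4 + Y\right) = 1 + Y$)
$k{\left(j,b \right)} = b j^{2}$ ($k{\left(j,b \right)} = j^{2} b = b j^{2}$)
$t = - \frac{112}{195}$ ($t = \left(-2688\right) \frac{1}{4680} = - \frac{112}{195} \approx -0.57436$)
$d{\left(I \right)} = 2 \left(-32 + I\right) \left(-26 + I\right)$ ($d{\left(I \right)} = 2 \left(I - 32\right) \left(I - 26\right) = 2 \left(-32 + I\right) \left(-26 + I\right)$)
$t d{\left(v{\left(-2,k{\left(3,B{\left(4 \right)} \right)} \right)} \right)} = - \frac{112 \left(1664 - 232 + 2 \cdot 2^{2}\right)}{195} = - \frac{112 \left(1664 - 232 + 2 \cdot 4\right)}{195} = - \frac{112 \left(1664 - 232 + 8\right)}{195} = \left(- \frac{112}{195}\right) 1440 = - \frac{10752}{13}$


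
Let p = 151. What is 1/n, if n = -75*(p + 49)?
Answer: -1/15000 ≈ -6.6667e-5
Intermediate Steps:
n = -15000 (n = -75*(151 + 49) = -75*200 = -15000)
1/n = 1/(-15000) = -1/15000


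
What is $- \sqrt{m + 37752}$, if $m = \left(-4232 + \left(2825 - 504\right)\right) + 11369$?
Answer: $- \sqrt{47210} \approx -217.28$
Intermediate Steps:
$m = 9458$ ($m = \left(-4232 + \left(2825 - 504\right)\right) + 11369 = \left(-4232 + 2321\right) + 11369 = -1911 + 11369 = 9458$)
$- \sqrt{m + 37752} = - \sqrt{9458 + 37752} = - \sqrt{47210}$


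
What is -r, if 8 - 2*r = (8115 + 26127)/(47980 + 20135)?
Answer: -85113/22705 ≈ -3.7486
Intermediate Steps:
r = 85113/22705 (r = 4 - (8115 + 26127)/(2*(47980 + 20135)) = 4 - 17121/68115 = 4 - ½*11414/22705 = 4 - 5707/22705 = 85113/22705 ≈ 3.7486)
-r = -1*85113/22705 = -85113/22705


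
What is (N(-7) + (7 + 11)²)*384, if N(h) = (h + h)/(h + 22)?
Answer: 620288/5 ≈ 1.2406e+5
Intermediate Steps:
N(h) = 2*h/(22 + h) (N(h) = (2*h)/(22 + h) = 2*h/(22 + h))
(N(-7) + (7 + 11)²)*384 = (2*(-7)/(22 - 7) + (7 + 11)²)*384 = (2*(-7)/15 + 18²)*384 = (2*(-7)*(1/15) + 324)*384 = (-14/15 + 324)*384 = (4846/15)*384 = 620288/5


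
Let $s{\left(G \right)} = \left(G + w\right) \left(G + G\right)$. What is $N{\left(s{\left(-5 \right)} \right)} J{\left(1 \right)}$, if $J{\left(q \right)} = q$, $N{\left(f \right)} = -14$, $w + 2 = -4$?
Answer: $-14$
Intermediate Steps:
$w = -6$ ($w = -2 - 4 = -6$)
$s{\left(G \right)} = 2 G \left(-6 + G\right)$ ($s{\left(G \right)} = \left(G - 6\right) \left(G + G\right) = \left(-6 + G\right) 2 G = 2 G \left(-6 + G\right)$)
$N{\left(s{\left(-5 \right)} \right)} J{\left(1 \right)} = \left(-14\right) 1 = -14$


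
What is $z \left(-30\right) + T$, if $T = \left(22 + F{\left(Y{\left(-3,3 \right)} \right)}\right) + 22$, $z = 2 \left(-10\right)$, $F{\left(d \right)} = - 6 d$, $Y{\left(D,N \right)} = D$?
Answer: $662$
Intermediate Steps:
$z = -20$
$T = 62$ ($T = \left(22 - -18\right) + 22 = \left(22 + 18\right) + 22 = 40 + 22 = 62$)
$z \left(-30\right) + T = \left(-20\right) \left(-30\right) + 62 = 600 + 62 = 662$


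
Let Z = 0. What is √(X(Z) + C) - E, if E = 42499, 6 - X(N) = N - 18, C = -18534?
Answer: -42499 + I*√18510 ≈ -42499.0 + 136.05*I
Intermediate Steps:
X(N) = 24 - N (X(N) = 6 - (N - 18) = 6 - (-18 + N) = 6 + (18 - N) = 24 - N)
√(X(Z) + C) - E = √((24 - 1*0) - 18534) - 1*42499 = √((24 + 0) - 18534) - 42499 = √(24 - 18534) - 42499 = √(-18510) - 42499 = I*√18510 - 42499 = -42499 + I*√18510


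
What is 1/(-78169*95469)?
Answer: -1/7462716261 ≈ -1.3400e-10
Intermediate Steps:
1/(-78169*95469) = -1/78169*1/95469 = -1/7462716261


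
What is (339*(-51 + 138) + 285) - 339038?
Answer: -309260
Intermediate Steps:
(339*(-51 + 138) + 285) - 339038 = (339*87 + 285) - 339038 = (29493 + 285) - 339038 = 29778 - 339038 = -309260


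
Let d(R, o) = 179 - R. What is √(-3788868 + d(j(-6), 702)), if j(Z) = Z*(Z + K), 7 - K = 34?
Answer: I*√3788887 ≈ 1946.5*I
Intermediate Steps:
K = -27 (K = 7 - 1*34 = 7 - 34 = -27)
j(Z) = Z*(-27 + Z) (j(Z) = Z*(Z - 27) = Z*(-27 + Z))
√(-3788868 + d(j(-6), 702)) = √(-3788868 + (179 - (-6)*(-27 - 6))) = √(-3788868 + (179 - (-6)*(-33))) = √(-3788868 + (179 - 1*198)) = √(-3788868 + (179 - 198)) = √(-3788868 - 19) = √(-3788887) = I*√3788887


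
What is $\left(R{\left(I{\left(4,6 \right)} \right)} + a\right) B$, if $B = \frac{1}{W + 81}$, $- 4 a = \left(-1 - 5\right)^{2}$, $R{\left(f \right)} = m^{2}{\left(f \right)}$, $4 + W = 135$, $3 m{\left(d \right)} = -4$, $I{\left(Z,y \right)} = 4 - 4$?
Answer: $- \frac{65}{1908} \approx -0.034067$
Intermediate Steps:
$I{\left(Z,y \right)} = 0$ ($I{\left(Z,y \right)} = 4 - 4 = 0$)
$m{\left(d \right)} = - \frac{4}{3}$ ($m{\left(d \right)} = \frac{1}{3} \left(-4\right) = - \frac{4}{3}$)
$W = 131$ ($W = -4 + 135 = 131$)
$R{\left(f \right)} = \frac{16}{9}$ ($R{\left(f \right)} = \left(- \frac{4}{3}\right)^{2} = \frac{16}{9}$)
$a = -9$ ($a = - \frac{\left(-1 - 5\right)^{2}}{4} = - \frac{\left(-6\right)^{2}}{4} = \left(- \frac{1}{4}\right) 36 = -9$)
$B = \frac{1}{212}$ ($B = \frac{1}{131 + 81} = \frac{1}{212} \approx 0.004717$)
$\left(R{\left(I{\left(4,6 \right)} \right)} + a\right) B = \left(\frac{16}{9} - 9\right) \frac{1}{212} = \left(- \frac{65}{9}\right) \frac{1}{212} = - \frac{65}{1908}$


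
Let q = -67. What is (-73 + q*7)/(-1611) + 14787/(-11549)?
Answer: -17562299/18605439 ≈ -0.94393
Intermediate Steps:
(-73 + q*7)/(-1611) + 14787/(-11549) = (-73 - 67*7)/(-1611) + 14787/(-11549) = (-73 - 469)*(-1/1611) + 14787*(-1/11549) = -542*(-1/1611) - 14787/11549 = 542/1611 - 14787/11549 = -17562299/18605439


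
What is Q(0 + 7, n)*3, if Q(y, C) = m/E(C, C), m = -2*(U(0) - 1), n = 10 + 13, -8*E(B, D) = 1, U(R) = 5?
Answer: 192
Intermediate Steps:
E(B, D) = -⅛ (E(B, D) = -⅛*1 = -⅛)
n = 23
m = -8 (m = -2*(5 - 1) = -2*4 = -8)
Q(y, C) = 64 (Q(y, C) = -8/(-⅛) = -8*(-8) = 64)
Q(0 + 7, n)*3 = 64*3 = 192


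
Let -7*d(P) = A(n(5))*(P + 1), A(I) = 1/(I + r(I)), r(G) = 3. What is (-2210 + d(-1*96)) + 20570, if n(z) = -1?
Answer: 257135/14 ≈ 18367.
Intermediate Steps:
A(I) = 1/(3 + I) (A(I) = 1/(I + 3) = 1/(3 + I))
d(P) = -1/14 - P/14 (d(P) = -(P + 1)/(7*(3 - 1)) = -(1 + P)/(7*2) = -(1 + P)/14 = -(½ + P/2)/7 = -1/14 - P/14)
(-2210 + d(-1*96)) + 20570 = (-2210 + (-1/14 - (-1)*96/14)) + 20570 = (-2210 + (-1/14 - 1/14*(-96))) + 20570 = (-2210 + (-1/14 + 48/7)) + 20570 = (-2210 + 95/14) + 20570 = -30845/14 + 20570 = 257135/14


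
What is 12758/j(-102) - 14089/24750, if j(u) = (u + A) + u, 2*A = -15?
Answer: -70831183/1163250 ≈ -60.891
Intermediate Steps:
A = -15/2 (A = (½)*(-15) = -15/2 ≈ -7.5000)
j(u) = -15/2 + 2*u (j(u) = (u - 15/2) + u = (-15/2 + u) + u = -15/2 + 2*u)
12758/j(-102) - 14089/24750 = 12758/(-15/2 + 2*(-102)) - 14089/24750 = 12758/(-15/2 - 204) - 14089*1/24750 = 12758/(-423/2) - 14089/24750 = 12758*(-2/423) - 14089/24750 = -25516/423 - 14089/24750 = -70831183/1163250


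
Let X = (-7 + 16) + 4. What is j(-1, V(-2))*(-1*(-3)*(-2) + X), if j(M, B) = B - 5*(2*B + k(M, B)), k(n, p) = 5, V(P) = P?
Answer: -49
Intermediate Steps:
j(M, B) = -25 - 9*B (j(M, B) = B - 5*(2*B + 5) = B - 5*(5 + 2*B) = B + (-25 - 10*B) = -25 - 9*B)
X = 13 (X = 9 + 4 = 13)
j(-1, V(-2))*(-1*(-3)*(-2) + X) = (-25 - 9*(-2))*(-1*(-3)*(-2) + 13) = (-25 + 18)*(3*(-2) + 13) = -7*(-6 + 13) = -7*7 = -49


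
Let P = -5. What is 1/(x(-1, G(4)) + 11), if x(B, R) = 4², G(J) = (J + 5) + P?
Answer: 1/27 ≈ 0.037037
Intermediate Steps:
G(J) = J (G(J) = (J + 5) - 5 = (5 + J) - 5 = J)
x(B, R) = 16
1/(x(-1, G(4)) + 11) = 1/(16 + 11) = 1/27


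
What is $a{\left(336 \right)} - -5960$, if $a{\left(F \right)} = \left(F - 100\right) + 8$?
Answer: $6204$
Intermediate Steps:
$a{\left(F \right)} = -92 + F$ ($a{\left(F \right)} = \left(-100 + F\right) + 8 = -92 + F$)
$a{\left(336 \right)} - -5960 = \left(-92 + 336\right) - -5960 = 244 + 5960 = 6204$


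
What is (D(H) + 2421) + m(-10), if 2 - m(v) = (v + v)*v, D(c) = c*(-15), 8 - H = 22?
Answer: 2433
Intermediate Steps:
H = -14 (H = 8 - 1*22 = 8 - 22 = -14)
D(c) = -15*c
m(v) = 2 - 2*v**2 (m(v) = 2 - (v + v)*v = 2 - 2*v*v = 2 - 2*v**2)
(D(H) + 2421) + m(-10) = (-15*(-14) + 2421) + (2 - 2*(-10)**2) = (210 + 2421) + (2 - 2*100) = 2631 + (2 - 200) = 2631 - 198 = 2433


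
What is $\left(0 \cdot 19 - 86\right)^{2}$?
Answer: $7396$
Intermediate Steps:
$\left(0 \cdot 19 - 86\right)^{2} = \left(0 - 86\right)^{2} = \left(-86\right)^{2} = 7396$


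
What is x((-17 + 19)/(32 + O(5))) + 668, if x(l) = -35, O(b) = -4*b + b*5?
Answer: 633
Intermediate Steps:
O(b) = b (O(b) = -4*b + 5*b = b)
x((-17 + 19)/(32 + O(5))) + 668 = -35 + 668 = 633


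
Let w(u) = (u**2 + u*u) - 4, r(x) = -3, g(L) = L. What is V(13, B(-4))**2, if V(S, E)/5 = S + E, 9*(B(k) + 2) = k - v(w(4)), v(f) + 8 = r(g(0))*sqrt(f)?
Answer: 271525/81 + 10300*sqrt(7)/27 ≈ 4361.5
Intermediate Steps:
w(u) = -4 + 2*u**2 (w(u) = (u**2 + u**2) - 4 = 2*u**2 - 4 = -4 + 2*u**2)
v(f) = -8 - 3*sqrt(f)
B(k) = -10/9 + k/9 + 2*sqrt(7)/3 (B(k) = -2 + (k - (-8 - 3*sqrt(-4 + 2*4**2)))/9 = -2 + (k - (-8 - 3*sqrt(-4 + 2*16)))/9 = -2 + (k - (-8 - 3*sqrt(-4 + 32)))/9 = -2 + (k - (-8 - 6*sqrt(7)))/9 = -2 + (k + (8 + 6*sqrt(7)))/9 = -2 + (8 + k + 6*sqrt(7))/9 = -2 + (8/9 + k/9 + 2*sqrt(7)/3) = -10/9 + k/9 + 2*sqrt(7)/3)
V(S, E) = 5*E + 5*S (V(S, E) = 5*(S + E) = 5*(E + S) = 5*E + 5*S)
V(13, B(-4))**2 = (5*(-10/9 + (1/9)*(-4) + 2*sqrt(7)/3) + 5*13)**2 = (5*(-10/9 - 4/9 + 2*sqrt(7)/3) + 65)**2 = (5*(-14/9 + 2*sqrt(7)/3) + 65)**2 = ((-70/9 + 10*sqrt(7)/3) + 65)**2 = (515/9 + 10*sqrt(7)/3)**2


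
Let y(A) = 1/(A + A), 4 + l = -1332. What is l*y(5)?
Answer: -668/5 ≈ -133.60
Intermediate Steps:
l = -1336 (l = -4 - 1332 = -1336)
y(A) = 1/(2*A)
l*y(5) = -668/5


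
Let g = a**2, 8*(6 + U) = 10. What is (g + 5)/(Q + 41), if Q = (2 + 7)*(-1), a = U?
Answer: 441/512 ≈ 0.86133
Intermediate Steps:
U = -19/4 (U = -6 + (1/8)*10 = -6 + 5/4 = -19/4 ≈ -4.7500)
a = -19/4 ≈ -4.7500
Q = -9 (Q = 9*(-1) = -9)
g = 361/16 (g = (-19/4)**2 = 361/16 ≈ 22.563)
(g + 5)/(Q + 41) = (361/16 + 5)/(-9 + 41) = (441/16)/32 = (1/32)*(441/16) = 441/512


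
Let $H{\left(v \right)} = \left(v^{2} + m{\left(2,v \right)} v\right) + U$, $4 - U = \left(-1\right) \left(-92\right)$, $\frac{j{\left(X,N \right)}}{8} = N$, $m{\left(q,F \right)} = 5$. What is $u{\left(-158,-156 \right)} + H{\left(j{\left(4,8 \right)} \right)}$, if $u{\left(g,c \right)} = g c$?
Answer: $28976$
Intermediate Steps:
$j{\left(X,N \right)} = 8 N$
$U = -88$ ($U = 4 - \left(-1\right) \left(-92\right) = 4 - 92 = -88$)
$u{\left(g,c \right)} = c g$
$H{\left(v \right)} = -88 + v^{2} + 5 v$ ($H{\left(v \right)} = \left(v^{2} + 5 v\right) - 88 = -88 + v^{2} + 5 v$)
$u{\left(-158,-156 \right)} + H{\left(j{\left(4,8 \right)} \right)} = \left(-156\right) \left(-158\right) + \left(-88 + \left(8 \cdot 8\right)^{2} + 5 \cdot 8 \cdot 8\right) = 24648 + \left(-88 + 64^{2} + 5 \cdot 64\right) = 24648 + \left(-88 + 4096 + 320\right) = 24648 + 4328 = 28976$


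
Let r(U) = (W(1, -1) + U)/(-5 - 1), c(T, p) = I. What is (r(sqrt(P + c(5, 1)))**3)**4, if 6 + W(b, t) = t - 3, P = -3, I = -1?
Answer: (-5 + I)**12/531441 ≈ -416.15 - 405.83*I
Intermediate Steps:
W(b, t) = -9 + t (W(b, t) = -6 + (t - 3) = -6 + (-3 + t) = -9 + t)
c(T, p) = -1
r(U) = 5/3 - U/6 (r(U) = ((-9 - 1) + U)/(-5 - 1) = (-10 + U)/(-6) = (-10 + U)*(-1/6) = 5/3 - U/6)
(r(sqrt(P + c(5, 1)))**3)**4 = ((5/3 - sqrt(-3 - 1)/6)**3)**4 = ((5/3 - I/3)**3)**4 = (5/3 - I/3)**12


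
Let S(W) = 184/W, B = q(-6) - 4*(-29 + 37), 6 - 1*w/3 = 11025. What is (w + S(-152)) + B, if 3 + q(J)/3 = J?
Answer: -629227/19 ≈ -33117.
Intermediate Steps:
q(J) = -9 + 3*J
w = -33057 (w = 18 - 3*11025 = 18 - 33075 = -33057)
B = -59 (B = (-9 + 3*(-6)) - 4*(-29 + 37) = (-9 - 18) - 4*8 = -27 - 32 = -59)
(w + S(-152)) + B = (-33057 + 184/(-152)) - 59 = (-33057 + 184*(-1/152)) - 59 = (-33057 - 23/19) - 59 = -628106/19 - 59 = -629227/19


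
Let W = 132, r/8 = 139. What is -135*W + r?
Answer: -16708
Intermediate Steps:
r = 1112 (r = 8*139 = 1112)
-135*W + r = -135*132 + 1112 = -17820 + 1112 = -16708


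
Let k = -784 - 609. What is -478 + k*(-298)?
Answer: 414636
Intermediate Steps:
k = -1393
-478 + k*(-298) = -478 - 1393*(-298) = -478 + 415114 = 414636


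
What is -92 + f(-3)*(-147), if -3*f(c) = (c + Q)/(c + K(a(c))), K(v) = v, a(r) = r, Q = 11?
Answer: -472/3 ≈ -157.33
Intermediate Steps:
f(c) = -(11 + c)/(6*c) (f(c) = -(c + 11)/(3*(c + c)) = -(11 + c)/(3*(2*c)) = -(11 + c)*1/(2*c)/3 = -(11 + c)/(6*c))
-92 + f(-3)*(-147) = -92 + ((⅙)*(-11 - 1*(-3))/(-3))*(-147) = -92 + ((⅙)*(-⅓)*(-11 + 3))*(-147) = -92 + ((⅙)*(-⅓)*(-8))*(-147) = -92 + (4/9)*(-147) = -92 - 196/3 = -472/3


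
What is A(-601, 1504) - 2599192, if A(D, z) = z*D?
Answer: -3503096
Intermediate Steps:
A(D, z) = D*z
A(-601, 1504) - 2599192 = -601*1504 - 2599192 = -903904 - 2599192 = -3503096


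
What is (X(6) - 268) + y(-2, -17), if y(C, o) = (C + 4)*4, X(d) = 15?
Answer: -245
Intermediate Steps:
y(C, o) = 16 + 4*C (y(C, o) = (4 + C)*4 = 16 + 4*C)
(X(6) - 268) + y(-2, -17) = (15 - 268) + (16 + 4*(-2)) = -253 + (16 - 8) = -253 + 8 = -245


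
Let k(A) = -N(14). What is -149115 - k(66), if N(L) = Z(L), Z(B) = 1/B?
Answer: -2087609/14 ≈ -1.4912e+5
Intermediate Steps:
N(L) = 1/L
k(A) = -1/14
-149115 - k(66) = -149115 - 1*(-1/14) = -149115 + 1/14 = -2087609/14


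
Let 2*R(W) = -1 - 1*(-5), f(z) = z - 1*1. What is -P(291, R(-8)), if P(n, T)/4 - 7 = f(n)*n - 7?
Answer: -337560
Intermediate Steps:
f(z) = -1 + z (f(z) = z - 1 = -1 + z)
R(W) = 2 (R(W) = (-1 - 1*(-5))/2 = (-1 + 5)/2 = (1/2)*4 = 2)
P(n, T) = 4*n*(-1 + n) (P(n, T) = 28 + 4*((-1 + n)*n - 7) = 28 + 4*(n*(-1 + n) - 7) = 28 + 4*(-7 + n*(-1 + n)) = 28 + (-28 + 4*n*(-1 + n)) = 4*n*(-1 + n))
-P(291, R(-8)) = -4*291*(-1 + 291) = -4*291*290 = -1*337560 = -337560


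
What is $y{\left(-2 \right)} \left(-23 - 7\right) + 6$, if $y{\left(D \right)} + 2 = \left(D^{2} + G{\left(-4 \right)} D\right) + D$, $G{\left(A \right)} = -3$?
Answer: $-174$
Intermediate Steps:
$y{\left(D \right)} = -2 + D^{2} - 2 D$ ($y{\left(D \right)} = -2 + \left(\left(D^{2} - 3 D\right) + D\right) = -2 + \left(D^{2} - 2 D\right) = -2 + D^{2} - 2 D$)
$y{\left(-2 \right)} \left(-23 - 7\right) + 6 = \left(-2 + \left(-2\right)^{2} - -4\right) \left(-23 - 7\right) + 6 = \left(-2 + 4 + 4\right) \left(-30\right) + 6 = 6 \left(-30\right) + 6 = -180 + 6 = -174$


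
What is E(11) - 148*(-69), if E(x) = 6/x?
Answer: 112338/11 ≈ 10213.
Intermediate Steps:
E(11) - 148*(-69) = 6/11 - 148*(-69) = 6*(1/11) + 10212 = 6/11 + 10212 = 112338/11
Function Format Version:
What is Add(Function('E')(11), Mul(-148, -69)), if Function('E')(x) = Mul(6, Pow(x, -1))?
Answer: Rational(112338, 11) ≈ 10213.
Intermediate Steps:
Add(Function('E')(11), Mul(-148, -69)) = Add(Mul(6, Pow(11, -1)), Mul(-148, -69)) = Add(Mul(6, Rational(1, 11)), 10212) = Add(Rational(6, 11), 10212) = Rational(112338, 11)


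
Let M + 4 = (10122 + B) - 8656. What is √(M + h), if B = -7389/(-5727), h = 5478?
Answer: 7*√516245143/1909 ≈ 83.314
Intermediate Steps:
B = 2463/1909 (B = -7389*(-1/5727) = 2463/1909 ≈ 1.2902)
M = 2793421/1909 (M = -4 + ((10122 + 2463/1909) - 8656) = -4 + (19325361/1909 - 8656) = -4 + 2801057/1909 = 2793421/1909 ≈ 1463.3)
√(M + h) = √(2793421/1909 + 5478) = √(13250923/1909) = 7*√516245143/1909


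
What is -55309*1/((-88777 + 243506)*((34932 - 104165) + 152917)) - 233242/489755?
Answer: -3020124187723207/6341515057939180 ≈ -0.47625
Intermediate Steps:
-55309*1/((-88777 + 243506)*((34932 - 104165) + 152917)) - 233242/489755 = -55309*1/(154729*(-69233 + 152917)) - 233242*1/489755 = -55309/(154729*83684) - 233242/489755 = -55309/12948341636 - 233242/489755 = -3020124187723207/6341515057939180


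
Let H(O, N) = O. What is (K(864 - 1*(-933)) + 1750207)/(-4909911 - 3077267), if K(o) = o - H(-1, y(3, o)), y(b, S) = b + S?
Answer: -1752005/7987178 ≈ -0.21935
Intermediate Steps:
y(b, S) = S + b
K(o) = 1 + o (K(o) = o - 1*(-1) = o + 1 = 1 + o)
(K(864 - 1*(-933)) + 1750207)/(-4909911 - 3077267) = ((1 + (864 - 1*(-933))) + 1750207)/(-4909911 - 3077267) = ((1 + (864 + 933)) + 1750207)/(-7987178) = ((1 + 1797) + 1750207)*(-1/7987178) = (1798 + 1750207)*(-1/7987178) = 1752005*(-1/7987178) = -1752005/7987178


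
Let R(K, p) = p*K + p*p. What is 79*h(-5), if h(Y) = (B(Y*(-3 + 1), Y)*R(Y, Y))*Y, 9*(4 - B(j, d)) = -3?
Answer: -256750/3 ≈ -85583.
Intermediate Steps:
R(K, p) = p² + K*p (R(K, p) = K*p + p² = p² + K*p)
B(j, d) = 13/3 (B(j, d) = 4 - ⅑*(-3) = 4 + ⅓ = 13/3)
h(Y) = 26*Y³/3 (h(Y) = (13*(Y*(Y + Y))/3)*Y = (13*(Y*(2*Y))/3)*Y = (13*(2*Y²)/3)*Y = (26*Y²/3)*Y = 26*Y³/3)
79*h(-5) = 79*((26/3)*(-5)³) = 79*((26/3)*(-125)) = 79*(-3250/3) = -256750/3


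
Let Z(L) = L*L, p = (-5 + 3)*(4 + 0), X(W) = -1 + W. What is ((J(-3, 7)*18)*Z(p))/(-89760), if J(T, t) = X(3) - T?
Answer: -12/187 ≈ -0.064171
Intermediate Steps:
J(T, t) = 2 - T (J(T, t) = (-1 + 3) - T = 2 - T)
p = -8 (p = -2*4 = -8)
Z(L) = L**2
((J(-3, 7)*18)*Z(p))/(-89760) = (((2 - 1*(-3))*18)*(-8)**2)/(-89760) = (((2 + 3)*18)*64)*(-1/89760) = ((5*18)*64)*(-1/89760) = (90*64)*(-1/89760) = 5760*(-1/89760) = -12/187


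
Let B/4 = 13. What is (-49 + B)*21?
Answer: 63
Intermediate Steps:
B = 52 (B = 4*13 = 52)
(-49 + B)*21 = (-49 + 52)*21 = 3*21 = 63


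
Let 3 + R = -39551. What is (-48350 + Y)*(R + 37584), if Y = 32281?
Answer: 31655930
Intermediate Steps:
R = -39554 (R = -3 - 39551 = -39554)
(-48350 + Y)*(R + 37584) = (-48350 + 32281)*(-39554 + 37584) = -16069*(-1970) = 31655930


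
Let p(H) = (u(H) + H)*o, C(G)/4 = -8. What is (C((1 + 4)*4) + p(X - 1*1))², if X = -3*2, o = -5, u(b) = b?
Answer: 1444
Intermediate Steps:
C(G) = -32 (C(G) = 4*(-8) = -32)
X = -6
p(H) = -10*H (p(H) = (H + H)*(-5) = (2*H)*(-5) = -10*H)
(C((1 + 4)*4) + p(X - 1*1))² = (-32 - 10*(-6 - 1*1))² = (-32 - 10*(-6 - 1))² = (-32 - 10*(-7))² = (-32 + 70)² = 38² = 1444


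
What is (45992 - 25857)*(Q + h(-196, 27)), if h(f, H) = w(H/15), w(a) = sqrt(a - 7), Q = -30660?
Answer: -617339100 + 4027*I*sqrt(130) ≈ -6.1734e+8 + 45915.0*I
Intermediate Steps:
w(a) = sqrt(-7 + a)
h(f, H) = sqrt(-7 + H/15)
(45992 - 25857)*(Q + h(-196, 27)) = (45992 - 25857)*(-30660 + sqrt(-1575 + 15*27)/15) = 20135*(-30660 + sqrt(-1575 + 405)/15) = 20135*(-30660 + sqrt(-1170)/15) = 20135*(-30660 + (3*I*sqrt(130))/15) = 20135*(-30660 + I*sqrt(130)/5) = -617339100 + 4027*I*sqrt(130)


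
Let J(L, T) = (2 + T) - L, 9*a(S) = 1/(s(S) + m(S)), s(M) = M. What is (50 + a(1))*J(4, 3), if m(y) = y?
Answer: 901/18 ≈ 50.056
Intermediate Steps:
a(S) = 1/(18*S) (a(S) = 1/(9*(S + S)) = 1/(9*((2*S))) = (1/(2*S))/9 = 1/(18*S))
J(L, T) = 2 + T - L
(50 + a(1))*J(4, 3) = (50 + (1/18)/1)*(2 + 3 - 1*4) = (50 + (1/18)*1)*(2 + 3 - 4) = (50 + 1/18)*1 = (901/18)*1 = 901/18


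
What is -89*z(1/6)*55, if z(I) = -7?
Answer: 34265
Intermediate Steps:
-89*z(1/6)*55 = -89*(-7)*55 = 623*55 = 34265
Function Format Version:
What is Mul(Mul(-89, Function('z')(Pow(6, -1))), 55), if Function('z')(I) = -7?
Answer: 34265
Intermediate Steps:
Mul(Mul(-89, Function('z')(Pow(6, -1))), 55) = Mul(Mul(-89, -7), 55) = Mul(623, 55) = 34265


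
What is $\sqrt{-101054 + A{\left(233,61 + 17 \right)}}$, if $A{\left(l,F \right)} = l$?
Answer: $i \sqrt{100821} \approx 317.52 i$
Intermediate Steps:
$\sqrt{-101054 + A{\left(233,61 + 17 \right)}} = \sqrt{-101054 + 233} = \sqrt{-100821} = i \sqrt{100821}$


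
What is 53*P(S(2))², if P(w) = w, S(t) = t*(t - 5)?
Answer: 1908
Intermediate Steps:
S(t) = t*(-5 + t)
53*P(S(2))² = 53*(2*(-5 + 2))² = 53*(2*(-3))² = 53*(-6)² = 53*36 = 1908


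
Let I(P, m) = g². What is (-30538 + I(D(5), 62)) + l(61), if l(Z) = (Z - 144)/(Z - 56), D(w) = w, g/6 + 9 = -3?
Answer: -126853/5 ≈ -25371.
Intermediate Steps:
g = -72 (g = -54 + 6*(-3) = -54 - 18 = -72)
l(Z) = (-144 + Z)/(-56 + Z)
I(P, m) = 5184 (I(P, m) = (-72)² = 5184)
(-30538 + I(D(5), 62)) + l(61) = (-30538 + 5184) + (-144 + 61)/(-56 + 61) = -25354 - 83/5 = -126853/5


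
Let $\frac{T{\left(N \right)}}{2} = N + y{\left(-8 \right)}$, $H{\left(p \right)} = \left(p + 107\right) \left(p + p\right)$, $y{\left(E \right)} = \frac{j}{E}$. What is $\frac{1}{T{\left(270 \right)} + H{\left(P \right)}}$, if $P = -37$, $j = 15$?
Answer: $- \frac{4}{18575} \approx -0.00021534$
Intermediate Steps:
$y{\left(E \right)} = \frac{15}{E}$
$H{\left(p \right)} = 2 p \left(107 + p\right)$ ($H{\left(p \right)} = \left(107 + p\right) 2 p = 2 p \left(107 + p\right)$)
$T{\left(N \right)} = - \frac{15}{4} + 2 N$ ($T{\left(N \right)} = 2 \left(N + \frac{15}{-8}\right) = 2 \left(N + 15 \left(- \frac{1}{8}\right)\right) = 2 \left(N - \frac{15}{8}\right) = 2 \left(- \frac{15}{8} + N\right) = - \frac{15}{4} + 2 N$)
$\frac{1}{T{\left(270 \right)} + H{\left(P \right)}} = \frac{1}{\left(- \frac{15}{4} + 2 \cdot 270\right) + 2 \left(-37\right) \left(107 - 37\right)} = \frac{1}{\left(- \frac{15}{4} + 540\right) + 2 \left(-37\right) 70} = \frac{1}{\frac{2145}{4} - 5180} = \frac{1}{- \frac{18575}{4}} = - \frac{4}{18575}$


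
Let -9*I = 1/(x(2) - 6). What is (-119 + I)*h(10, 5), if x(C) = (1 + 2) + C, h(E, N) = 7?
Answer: -7490/9 ≈ -832.22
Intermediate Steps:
x(C) = 3 + C
I = 1/9 (I = -1/(9*((3 + 2) - 6)) = -1/(9*(5 - 6)) = -1/9/(-1) = -1/9*(-1) = 1/9 ≈ 0.11111)
(-119 + I)*h(10, 5) = (-119 + 1/9)*7 = -1070/9*7 = -7490/9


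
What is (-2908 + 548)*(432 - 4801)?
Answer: 10310840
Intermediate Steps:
(-2908 + 548)*(432 - 4801) = -2360*(-4369) = 10310840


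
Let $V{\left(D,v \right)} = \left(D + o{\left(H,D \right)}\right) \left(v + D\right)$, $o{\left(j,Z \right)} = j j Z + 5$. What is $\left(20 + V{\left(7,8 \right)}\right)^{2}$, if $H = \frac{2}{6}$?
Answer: $\frac{403225}{9} \approx 44803.0$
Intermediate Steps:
$H = \frac{1}{3}$ ($H = 2 \cdot \frac{1}{6} = \frac{1}{3} \approx 0.33333$)
$o{\left(j,Z \right)} = 5 + Z j^{2}$ ($o{\left(j,Z \right)} = j^{2} Z + 5 = Z j^{2} + 5 = 5 + Z j^{2}$)
$V{\left(D,v \right)} = \left(5 + \frac{10 D}{9}\right) \left(D + v\right)$ ($V{\left(D,v \right)} = \left(D + \left(5 + \frac{D}{9}\right)\right) \left(v + D\right) = \left(D + \left(5 + D \frac{1}{9}\right)\right) \left(D + v\right) = \left(D + \left(5 + \frac{D}{9}\right)\right) \left(D + v\right) = \left(5 + \frac{10 D}{9}\right) \left(D + v\right)$)
$\left(20 + V{\left(7,8 \right)}\right)^{2} = \left(20 + \left(5 \cdot 7 + 5 \cdot 8 + \frac{10 \cdot 7^{2}}{9} + \frac{10}{9} \cdot 7 \cdot 8\right)\right)^{2} = \left(20 + \left(35 + 40 + \frac{10}{9} \cdot 49 + \frac{560}{9}\right)\right)^{2} = \left(20 + \left(35 + 40 + \frac{490}{9} + \frac{560}{9}\right)\right)^{2} = \left(20 + \frac{575}{3}\right)^{2} = \left(\frac{635}{3}\right)^{2} = \frac{403225}{9}$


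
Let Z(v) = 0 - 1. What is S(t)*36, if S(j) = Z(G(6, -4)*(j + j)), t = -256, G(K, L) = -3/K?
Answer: -36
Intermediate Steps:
Z(v) = -1
S(j) = -1
S(t)*36 = -1*36 = -36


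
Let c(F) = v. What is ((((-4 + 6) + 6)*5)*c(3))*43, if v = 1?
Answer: 1720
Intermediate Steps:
c(F) = 1
((((-4 + 6) + 6)*5)*c(3))*43 = ((((-4 + 6) + 6)*5)*1)*43 = (((2 + 6)*5)*1)*43 = ((8*5)*1)*43 = (40*1)*43 = 40*43 = 1720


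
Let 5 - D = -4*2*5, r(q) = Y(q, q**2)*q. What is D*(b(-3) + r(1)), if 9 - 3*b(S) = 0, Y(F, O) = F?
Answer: 180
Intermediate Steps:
r(q) = q**2 (r(q) = q*q = q**2)
b(S) = 3 (b(S) = 3 - 1/3*0 = 3 + 0 = 3)
D = 45 (D = 5 - (-4*2)*5 = 5 - (-8)*5 = 5 - 1*(-40) = 5 + 40 = 45)
D*(b(-3) + r(1)) = 45*(3 + 1**2) = 45*(3 + 1) = 45*4 = 180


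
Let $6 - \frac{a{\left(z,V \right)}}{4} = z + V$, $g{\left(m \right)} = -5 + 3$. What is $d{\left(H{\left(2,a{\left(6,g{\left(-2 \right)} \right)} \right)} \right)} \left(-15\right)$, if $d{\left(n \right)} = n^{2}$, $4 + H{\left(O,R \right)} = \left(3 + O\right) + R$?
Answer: $-1215$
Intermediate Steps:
$g{\left(m \right)} = -2$
$a{\left(z,V \right)} = 24 - 4 V - 4 z$ ($a{\left(z,V \right)} = 24 - 4 \left(z + V\right) = 24 - 4 \left(V + z\right) = 24 - \left(4 V + 4 z\right) = 24 - 4 V - 4 z$)
$H{\left(O,R \right)} = -1 + O + R$ ($H{\left(O,R \right)} = -4 + \left(\left(3 + O\right) + R\right) = -4 + \left(3 + O + R\right) = -1 + O + R$)
$d{\left(H{\left(2,a{\left(6,g{\left(-2 \right)} \right)} \right)} \right)} \left(-15\right) = \left(-1 + 2 - -8\right)^{2} \left(-15\right) = \left(-1 + 2 + \left(24 + 8 - 24\right)\right)^{2} \left(-15\right) = \left(-1 + 2 + 8\right)^{2} \left(-15\right) = 9^{2} \left(-15\right) = 81 \left(-15\right) = -1215$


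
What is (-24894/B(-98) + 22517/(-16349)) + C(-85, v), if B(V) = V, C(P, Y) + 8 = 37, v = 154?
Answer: 225624599/801101 ≈ 281.64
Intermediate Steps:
C(P, Y) = 29 (C(P, Y) = -8 + 37 = 29)
(-24894/B(-98) + 22517/(-16349)) + C(-85, v) = (-24894/(-98) + 22517/(-16349)) + 29 = (-24894*(-1/98) + 22517*(-1/16349)) + 29 = (12447/49 - 22517/16349) + 29 = 202392670/801101 + 29 = 225624599/801101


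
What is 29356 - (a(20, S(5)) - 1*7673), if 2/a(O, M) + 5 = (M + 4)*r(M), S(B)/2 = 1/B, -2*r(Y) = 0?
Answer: 185147/5 ≈ 37029.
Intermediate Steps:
r(Y) = 0 (r(Y) = -½*0 = 0)
S(B) = 2/B
a(O, M) = -⅖ (a(O, M) = 2/(-5 + (M + 4)*0) = 2/(-5 + (4 + M)*0) = 2/(-5 + 0) = 2/(-5) = 2*(-⅕) = -⅖)
29356 - (a(20, S(5)) - 1*7673) = 29356 - (-⅖ - 1*7673) = 29356 - (-⅖ - 7673) = 29356 - 1*(-38367/5) = 29356 + 38367/5 = 185147/5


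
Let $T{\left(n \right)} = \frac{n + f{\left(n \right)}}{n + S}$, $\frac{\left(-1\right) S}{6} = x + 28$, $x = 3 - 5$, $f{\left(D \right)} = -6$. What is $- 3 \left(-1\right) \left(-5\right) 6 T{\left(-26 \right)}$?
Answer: $- \frac{1440}{91} \approx -15.824$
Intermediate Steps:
$x = -2$
$S = -156$ ($S = - 6 \left(-2 + 28\right) = \left(-6\right) 26 = -156$)
$T{\left(n \right)} = \frac{-6 + n}{-156 + n}$ ($T{\left(n \right)} = \frac{n - 6}{n - 156} = \frac{-6 + n}{-156 + n}$)
$- 3 \left(-1\right) \left(-5\right) 6 T{\left(-26 \right)} = - 3 \left(-1\right) \left(-5\right) 6 \frac{-6 - 26}{-156 - 26} = - 3 \cdot 5 \cdot 6 \frac{1}{-182} \left(-32\right) = \left(-3\right) 30 \left(\left(- \frac{1}{182}\right) \left(-32\right)\right) = \left(-90\right) \frac{16}{91} = - \frac{1440}{91}$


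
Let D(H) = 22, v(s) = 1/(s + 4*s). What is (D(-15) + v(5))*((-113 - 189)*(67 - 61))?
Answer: -998412/25 ≈ -39937.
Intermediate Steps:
v(s) = 1/(5*s)
(D(-15) + v(5))*((-113 - 189)*(67 - 61)) = (22 + (⅕)/5)*((-113 - 189)*(67 - 61)) = (22 + (⅕)*(⅕))*(-302*6) = (22 + 1/25)*(-1812) = (551/25)*(-1812) = -998412/25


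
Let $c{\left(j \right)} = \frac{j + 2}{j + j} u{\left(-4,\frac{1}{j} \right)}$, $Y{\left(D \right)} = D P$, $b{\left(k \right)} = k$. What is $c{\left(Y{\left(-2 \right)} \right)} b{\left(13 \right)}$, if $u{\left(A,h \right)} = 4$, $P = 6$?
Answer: $\frac{65}{3} \approx 21.667$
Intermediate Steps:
$Y{\left(D \right)} = 6 D$ ($Y{\left(D \right)} = D 6 = 6 D$)
$c{\left(j \right)} = \frac{2 \left(2 + j\right)}{j}$ ($c{\left(j \right)} = \frac{j + 2}{j + j} 4 = \frac{2 + j}{2 j} 4 = \frac{2 \left(2 + j\right)}{j}$)
$c{\left(Y{\left(-2 \right)} \right)} b{\left(13 \right)} = \left(2 + \frac{4}{6 \left(-2\right)}\right) 13 = \left(2 + \frac{4}{-12}\right) 13 = \left(2 + 4 \left(- \frac{1}{12}\right)\right) 13 = \left(2 - \frac{1}{3}\right) 13 = \frac{5}{3} \cdot 13 = \frac{65}{3}$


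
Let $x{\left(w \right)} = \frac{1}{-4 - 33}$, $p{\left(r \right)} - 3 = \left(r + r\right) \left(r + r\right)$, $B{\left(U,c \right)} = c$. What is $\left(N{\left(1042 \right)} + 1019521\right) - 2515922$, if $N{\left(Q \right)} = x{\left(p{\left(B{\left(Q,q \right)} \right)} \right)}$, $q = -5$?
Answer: $- \frac{55366838}{37} \approx -1.4964 \cdot 10^{6}$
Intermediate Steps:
$p{\left(r \right)} = 3 + 4 r^{2}$ ($p{\left(r \right)} = 3 + \left(r + r\right) \left(r + r\right) = 3 + 2 r 2 r = 3 + 4 r^{2}$)
$x{\left(w \right)} = - \frac{1}{37}$ ($x{\left(w \right)} = \frac{1}{-37} = - \frac{1}{37}$)
$N{\left(Q \right)} = - \frac{1}{37}$
$\left(N{\left(1042 \right)} + 1019521\right) - 2515922 = \left(- \frac{1}{37} + 1019521\right) - 2515922 = \frac{37722276}{37} - 2515922 = - \frac{55366838}{37}$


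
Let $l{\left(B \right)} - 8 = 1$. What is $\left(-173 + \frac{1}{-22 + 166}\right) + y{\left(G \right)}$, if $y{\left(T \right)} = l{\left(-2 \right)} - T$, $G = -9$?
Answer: $- \frac{22319}{144} \approx -154.99$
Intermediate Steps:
$l{\left(B \right)} = 9$ ($l{\left(B \right)} = 8 + 1 = 9$)
$y{\left(T \right)} = 9 - T$
$\left(-173 + \frac{1}{-22 + 166}\right) + y{\left(G \right)} = \left(-173 + \frac{1}{-22 + 166}\right) + \left(9 - -9\right) = \left(-173 + \frac{1}{144}\right) + \left(9 + 9\right) = \left(-173 + \frac{1}{144}\right) + 18 = - \frac{24911}{144} + 18 = - \frac{22319}{144}$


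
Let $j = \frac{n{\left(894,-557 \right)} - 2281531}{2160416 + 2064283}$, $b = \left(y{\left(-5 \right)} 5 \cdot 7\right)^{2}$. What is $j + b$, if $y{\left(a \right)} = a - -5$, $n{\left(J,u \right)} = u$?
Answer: $- \frac{760696}{1408233} \approx -0.54018$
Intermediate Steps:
$y{\left(a \right)} = 5 + a$ ($y{\left(a \right)} = a + 5 = 5 + a$)
$b = 0$ ($b = \left(\left(5 - 5\right) 5 \cdot 7\right)^{2} = \left(0 \cdot 5 \cdot 7\right)^{2} = \left(0 \cdot 7\right)^{2} = 0^{2} = 0$)
$j = - \frac{760696}{1408233}$ ($j = \frac{-557 - 2281531}{2160416 + 2064283} = - \frac{2282088}{4224699} = \left(-2282088\right) \frac{1}{4224699} = - \frac{760696}{1408233} \approx -0.54018$)
$j + b = - \frac{760696}{1408233} + 0 = - \frac{760696}{1408233}$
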